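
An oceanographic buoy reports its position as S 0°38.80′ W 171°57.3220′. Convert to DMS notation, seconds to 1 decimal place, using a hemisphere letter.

0°38′48.0″ S, 171°57′19.3″ W

φ: fractional minutes 0.80000 × 60 = 48.000″
Lon: fractional minutes 0.32200 × 60 = 19.320″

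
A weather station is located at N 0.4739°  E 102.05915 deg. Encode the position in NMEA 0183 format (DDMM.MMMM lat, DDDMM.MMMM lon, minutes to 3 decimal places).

0028.434,N / 10203.549,E

Latitude: 0° + 0.473900 × 60 = 0° 28.43400′
Lon: 102° + 0.059150 × 60 = 102° 3.54900′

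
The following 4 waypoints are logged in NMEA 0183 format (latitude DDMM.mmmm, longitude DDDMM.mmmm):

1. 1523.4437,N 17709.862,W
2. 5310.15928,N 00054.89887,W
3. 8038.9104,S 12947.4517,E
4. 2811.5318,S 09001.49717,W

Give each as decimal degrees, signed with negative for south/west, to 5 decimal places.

1. 15.39073, -177.16437
2. 53.16932, -0.91498
3. -80.64851, 129.79086
4. -28.19220, -90.02495

Point 1:
  Latitude: degrees = first 2 digits = 15, minutes = 23.4437; 15 + 23.4437/60 = 15.390728
  N → positive
  Longitude: degrees = first 3 digits = 177, minutes = 9.862; 177 + 9.862/60 = 177.164367
  W ⇒ negate
Point 2:
  Lat: degrees = first 2 digits = 53, minutes = 10.15928; 53 + 10.15928/60 = 53.169321
  N ⇒ keep positive
  Longitude: degrees = first 3 digits = 0, minutes = 54.89887; 0 + 54.89887/60 = 0.914981
  W ⇒ negate
Point 3:
  Lat: degrees = first 2 digits = 80, minutes = 38.9104; 80 + 38.9104/60 = 80.648507
  S → negative
  λ: degrees = first 3 digits = 129, minutes = 47.4517; 129 + 47.4517/60 = 129.790862
  E ⇒ keep positive
Point 4:
  Lat: degrees = first 2 digits = 28, minutes = 11.5318; 28 + 11.5318/60 = 28.192197
  S ⇒ negate
  Lon: split at 3 digits → 090° and 1.49717′; 90 + 1.49717/60 = 90.024953
  W ⇒ negate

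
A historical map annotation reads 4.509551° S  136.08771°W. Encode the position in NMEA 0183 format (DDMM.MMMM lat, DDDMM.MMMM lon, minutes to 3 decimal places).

0430.573,S / 13605.263,W

Latitude: minutes = (4.509551 − 4) × 60 = 30.57306
λ: 136° + 0.087710 × 60 = 136° 5.26260′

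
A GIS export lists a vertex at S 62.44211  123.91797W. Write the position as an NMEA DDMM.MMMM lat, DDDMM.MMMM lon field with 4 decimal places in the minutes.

Latitude: 62° + 0.442110 × 60 = 62° 26.526600′
Lon: fractional part 0.917970 → 55.078200 minutes

6226.5266,S / 12355.0782,W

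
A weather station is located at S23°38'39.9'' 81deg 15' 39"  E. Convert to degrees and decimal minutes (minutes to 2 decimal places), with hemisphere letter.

23° 38.67′ S, 81° 15.65′ E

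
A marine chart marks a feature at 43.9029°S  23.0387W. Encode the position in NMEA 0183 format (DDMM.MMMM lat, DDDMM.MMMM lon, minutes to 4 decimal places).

4354.1740,S / 02302.3220,W

φ: fractional part 0.902900 → 54.174000 minutes
λ: 23° + 0.038700 × 60 = 23° 2.322000′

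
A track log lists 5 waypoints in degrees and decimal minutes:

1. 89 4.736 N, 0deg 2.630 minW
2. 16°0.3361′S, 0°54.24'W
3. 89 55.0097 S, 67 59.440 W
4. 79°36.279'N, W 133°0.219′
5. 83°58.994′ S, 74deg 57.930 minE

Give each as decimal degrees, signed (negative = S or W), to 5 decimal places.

Point 1:
  Latitude: 89 + 4.736/60 = 89.078933
  N → positive
  Longitude: 0 + 2.63/60 = 0.043833
  W ⇒ negate
Point 2:
  Lat: 16 + 0.3361/60 = 16.005602
  S ⇒ negate
  Longitude: 54.24′ = 0.904000°; total 0.904000
  W → negative
Point 3:
  φ: 89 + 55.0097/60 = 89.916828
  S → negative
  λ: 67 + 59.44/60 = 67.990667
  W → negative
Point 4:
  Lat: 36.279′ = 0.604650°; total 79.604650
  N → positive
  λ: 0.219′ = 0.003650°; total 133.003650
  W → negative
Point 5:
  Latitude: 83 + 58.994/60 = 83.983233
  S ⇒ negate
  λ: 74 + 57.93/60 = 74.965500
  E ⇒ keep positive

1. 89.07893, -0.04383
2. -16.00560, -0.90400
3. -89.91683, -67.99067
4. 79.60465, -133.00365
5. -83.98323, 74.96550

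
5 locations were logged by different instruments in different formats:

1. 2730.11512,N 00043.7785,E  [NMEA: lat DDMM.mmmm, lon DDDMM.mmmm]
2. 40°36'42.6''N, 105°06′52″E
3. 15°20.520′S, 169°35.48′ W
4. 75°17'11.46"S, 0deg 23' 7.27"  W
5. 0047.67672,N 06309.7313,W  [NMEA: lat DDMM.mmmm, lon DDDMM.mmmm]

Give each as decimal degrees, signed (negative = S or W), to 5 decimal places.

Point 1:
  Latitude: degrees = first 2 digits = 27, minutes = 30.11512; 27 + 30.11512/60 = 27.501919
  N ⇒ keep positive
  Longitude: degrees = first 3 digits = 0, minutes = 43.7785; 0 + 43.7785/60 = 0.729642
  E ⇒ keep positive
Point 2:
  φ: 40 + 36/60 + 42.6/3600 = 40.611833
  N ⇒ keep positive
  Longitude: 105 + 6/60 + 52/3600 = 105.114444
  E → positive
Point 3:
  φ: 15 + 20.52/60 = 15.342000
  S ⇒ negate
  Longitude: 169 + 35.48/60 = 169.591333
  W → negative
Point 4:
  Lat: 75° + 17/60 + 11.46/3600 = 75 + 0.283333 + 0.003183 = 75.286517
  S ⇒ negate
  Lon: 23′ + 7.27″ = 23.12117′; 0 + 23.12117/60 = 0.385353
  W → negative
Point 5:
  Lat: degrees = first 2 digits = 0, minutes = 47.67672; 0 + 47.67672/60 = 0.794612
  N → positive
  Lon: degrees = first 3 digits = 63, minutes = 9.7313; 63 + 9.7313/60 = 63.162188
  W → negative

1. 27.50192, 0.72964
2. 40.61183, 105.11444
3. -15.34200, -169.59133
4. -75.28652, -0.38535
5. 0.79461, -63.16219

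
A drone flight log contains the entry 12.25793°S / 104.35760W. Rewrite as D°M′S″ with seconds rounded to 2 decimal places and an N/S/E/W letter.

12°15′28.55″ S, 104°21′27.36″ W

φ: 0.257930° → 15.47580′; 0.47580 × 60 = 28.5480″
Lon: 0.357600° → 21.45600′; 0.45600 × 60 = 27.3600″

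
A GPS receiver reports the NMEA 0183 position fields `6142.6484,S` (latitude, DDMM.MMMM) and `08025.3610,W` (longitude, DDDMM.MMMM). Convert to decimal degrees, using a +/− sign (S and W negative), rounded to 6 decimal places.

φ: split at 2 digits → 61° and 42.6484′; 61 + 42.6484/60 = 61.7108067
S ⇒ negate
λ: degrees = first 3 digits = 80, minutes = 25.361; 80 + 25.361/60 = 80.4226833
W → negative

-61.710807, -80.422683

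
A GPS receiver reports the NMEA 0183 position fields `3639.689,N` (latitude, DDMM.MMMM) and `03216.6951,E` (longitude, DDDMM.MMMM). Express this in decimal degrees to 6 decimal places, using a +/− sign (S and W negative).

Latitude: split at 2 digits → 36° and 39.689′; 36 + 39.689/60 = 36.6614833
N ⇒ keep positive
Longitude: degrees = first 3 digits = 32, minutes = 16.6951; 32 + 16.6951/60 = 32.2782517
E ⇒ keep positive

36.661483, 32.278252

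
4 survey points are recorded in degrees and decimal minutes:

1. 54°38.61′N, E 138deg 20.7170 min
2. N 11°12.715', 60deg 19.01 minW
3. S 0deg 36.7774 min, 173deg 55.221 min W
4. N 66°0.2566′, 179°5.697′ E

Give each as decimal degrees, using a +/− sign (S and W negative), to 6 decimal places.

Point 1:
  Latitude: 38.61′ = 0.643500°; total 54.6435000
  N ⇒ keep positive
  Longitude: 20.717′ = 0.345283°; total 138.3452833
  E → positive
Point 2:
  Latitude: 11 + 12.715/60 = 11.2119167
  N ⇒ keep positive
  Longitude: 19.01′ = 0.316833°; total 60.3168333
  W ⇒ negate
Point 3:
  φ: 0 + 36.7774/60 = 0.6129567
  S → negative
  Lon: 173 + 55.221/60 = 173.9203500
  W → negative
Point 4:
  Lat: 0.2566′ = 0.004277°; total 66.0042767
  N → positive
  Longitude: 5.697′ = 0.094950°; total 179.0949500
  E ⇒ keep positive

1. 54.643500, 138.345283
2. 11.211917, -60.316833
3. -0.612957, -173.920350
4. 66.004277, 179.094950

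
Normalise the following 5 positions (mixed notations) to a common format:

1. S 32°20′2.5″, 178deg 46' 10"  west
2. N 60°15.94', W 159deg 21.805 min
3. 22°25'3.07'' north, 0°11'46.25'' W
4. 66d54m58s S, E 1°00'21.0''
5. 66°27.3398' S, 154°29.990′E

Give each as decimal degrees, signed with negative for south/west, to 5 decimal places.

1. -32.33403, -178.76944
2. 60.26567, -159.36342
3. 22.41752, -0.19618
4. -66.91611, 1.00583
5. -66.45566, 154.49983

Point 1:
  Latitude: 32° + 20/60 + 2.5/3600 = 32 + 0.333333 + 0.000694 = 32.334028
  S → negative
  λ: 46′ + 10″ = 46.16667′; 178 + 46.16667/60 = 178.769444
  W → negative
Point 2:
  Lat: 15.94′ = 0.265667°; total 60.265667
  N ⇒ keep positive
  Longitude: 159 + 21.805/60 = 159.363417
  W → negative
Point 3:
  Latitude: 22° + 25/60 + 3.07/3600 = 22 + 0.416667 + 0.000853 = 22.417519
  N → positive
  λ: 11′ + 46.25″ = 11.77083′; 0 + 11.77083/60 = 0.196181
  hemisphere W, so the sign is −
Point 4:
  Latitude: 54′ + 58″ = 54.96667′; 66 + 54.96667/60 = 66.916111
  S → negative
  λ: 1° + 0/60 + 21/3600 = 1 + 0.000000 + 0.005833 = 1.005833
  E ⇒ keep positive
Point 5:
  Lat: 66 + 27.3398/60 = 66.455663
  S → negative
  λ: 29.99′ = 0.499833°; total 154.499833
  E ⇒ keep positive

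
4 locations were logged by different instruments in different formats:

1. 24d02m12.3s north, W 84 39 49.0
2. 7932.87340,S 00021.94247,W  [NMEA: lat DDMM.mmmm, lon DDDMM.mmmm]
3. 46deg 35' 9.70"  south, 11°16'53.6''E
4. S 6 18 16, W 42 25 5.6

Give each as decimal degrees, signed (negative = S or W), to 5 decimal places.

1. 24.03675, -84.66361
2. -79.54789, -0.36571
3. -46.58603, 11.28156
4. -6.30444, -42.41822

Point 1:
  φ: 2′ + 12.3″ = 2.20500′; 24 + 2.20500/60 = 24.036750
  N ⇒ keep positive
  λ: 84 + 39/60 + 49/3600 = 84.663611
  W → negative
Point 2:
  φ: degrees = first 2 digits = 79, minutes = 32.8734; 79 + 32.8734/60 = 79.547890
  S → negative
  λ: split at 3 digits → 000° and 21.94247′; 0 + 21.94247/60 = 0.365708
  W ⇒ negate
Point 3:
  φ: 46 + 35/60 + 9.7/3600 = 46.586028
  hemisphere S, so the sign is −
  Longitude: 11° + 16/60 + 53.6/3600 = 11 + 0.266667 + 0.014889 = 11.281556
  E → positive
Point 4:
  φ: 6° + 18/60 + 16/3600 = 6 + 0.300000 + 0.004444 = 6.304444
  S ⇒ negate
  λ: 42° + 25/60 + 5.6/3600 = 42 + 0.416667 + 0.001556 = 42.418222
  W ⇒ negate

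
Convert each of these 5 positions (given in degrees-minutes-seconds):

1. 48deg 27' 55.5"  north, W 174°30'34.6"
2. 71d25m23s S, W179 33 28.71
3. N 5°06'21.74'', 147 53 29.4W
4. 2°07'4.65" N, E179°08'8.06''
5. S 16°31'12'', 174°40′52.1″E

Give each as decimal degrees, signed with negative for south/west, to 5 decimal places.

1. 48.46542, -174.50961
2. -71.42306, -179.55798
3. 5.10604, -147.89150
4. 2.11796, 179.13557
5. -16.52000, 174.68114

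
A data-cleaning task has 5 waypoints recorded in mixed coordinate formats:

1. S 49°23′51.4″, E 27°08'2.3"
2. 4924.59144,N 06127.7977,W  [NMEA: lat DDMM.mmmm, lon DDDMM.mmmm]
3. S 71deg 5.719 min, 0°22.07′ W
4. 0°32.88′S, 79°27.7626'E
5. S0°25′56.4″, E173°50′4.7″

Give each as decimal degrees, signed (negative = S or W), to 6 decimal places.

1. -49.397611, 27.133972
2. 49.409857, -61.463295
3. -71.095317, -0.367833
4. -0.548000, 79.462710
5. -0.432333, 173.834639

Point 1:
  Lat: 49 + 23/60 + 51.4/3600 = 49.3976111
  S → negative
  λ: 27 + 8/60 + 2.3/3600 = 27.1339722
  E ⇒ keep positive
Point 2:
  φ: split at 2 digits → 49° and 24.59144′; 49 + 24.59144/60 = 49.4098573
  N → positive
  λ: split at 3 digits → 061° and 27.7977′; 61 + 27.7977/60 = 61.4632950
  W → negative
Point 3:
  φ: 5.719′ = 0.095317°; total 71.0953167
  S ⇒ negate
  Lon: 0 + 22.07/60 = 0.3678333
  hemisphere W, so the sign is −
Point 4:
  Lat: 0 + 32.88/60 = 0.5480000
  hemisphere S, so the sign is −
  Longitude: 27.7626′ = 0.462710°; total 79.4627100
  E ⇒ keep positive
Point 5:
  Latitude: 0 + 25/60 + 56.4/3600 = 0.4323333
  S → negative
  λ: 50′ + 4.7″ = 50.07833′; 173 + 50.07833/60 = 173.8346389
  E → positive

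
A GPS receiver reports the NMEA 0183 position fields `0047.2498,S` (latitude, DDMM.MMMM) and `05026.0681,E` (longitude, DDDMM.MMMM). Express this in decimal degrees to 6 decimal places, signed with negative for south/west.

-0.787497, 50.434468

Latitude: split at 2 digits → 00° and 47.2498′; 0 + 47.2498/60 = 0.7874967
hemisphere S, so the sign is −
λ: split at 3 digits → 050° and 26.0681′; 50 + 26.0681/60 = 50.4344683
E → positive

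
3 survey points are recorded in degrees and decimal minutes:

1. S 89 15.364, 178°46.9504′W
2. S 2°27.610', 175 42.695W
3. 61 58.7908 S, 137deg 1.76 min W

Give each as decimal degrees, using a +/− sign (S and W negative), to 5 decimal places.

Point 1:
  Latitude: 15.364′ = 0.256067°; total 89.256067
  S ⇒ negate
  Lon: 178 + 46.9504/60 = 178.782507
  hemisphere W, so the sign is −
Point 2:
  Lat: 27.61′ = 0.460167°; total 2.460167
  hemisphere S, so the sign is −
  Lon: 42.695′ = 0.711583°; total 175.711583
  W ⇒ negate
Point 3:
  φ: 61 + 58.7908/60 = 61.979847
  S → negative
  Longitude: 1.76′ = 0.029333°; total 137.029333
  W ⇒ negate

1. -89.25607, -178.78251
2. -2.46017, -175.71158
3. -61.97985, -137.02933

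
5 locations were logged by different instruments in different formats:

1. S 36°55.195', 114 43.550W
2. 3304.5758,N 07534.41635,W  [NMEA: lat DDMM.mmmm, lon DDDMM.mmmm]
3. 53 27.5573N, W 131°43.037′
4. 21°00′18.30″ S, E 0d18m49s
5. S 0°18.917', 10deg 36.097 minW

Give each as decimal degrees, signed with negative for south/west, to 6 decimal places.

Point 1:
  φ: 55.195′ = 0.919917°; total 36.9199167
  hemisphere S, so the sign is −
  λ: 43.55′ = 0.725833°; total 114.7258333
  W → negative
Point 2:
  φ: degrees = first 2 digits = 33, minutes = 4.5758; 33 + 4.5758/60 = 33.0762633
  N ⇒ keep positive
  λ: degrees = first 3 digits = 75, minutes = 34.41635; 75 + 34.41635/60 = 75.5736058
  W → negative
Point 3:
  Latitude: 27.5573′ = 0.459288°; total 53.4592883
  N ⇒ keep positive
  Lon: 43.037′ = 0.717283°; total 131.7172833
  hemisphere W, so the sign is −
Point 4:
  Latitude: 21 + 0/60 + 18.3/3600 = 21.0050833
  S → negative
  Longitude: 0 + 18/60 + 49/3600 = 0.3136111
  E → positive
Point 5:
  Lat: 18.917′ = 0.315283°; total 0.3152833
  S → negative
  Longitude: 36.097′ = 0.601617°; total 10.6016167
  W ⇒ negate

1. -36.919917, -114.725833
2. 33.076263, -75.573606
3. 53.459288, -131.717283
4. -21.005083, 0.313611
5. -0.315283, -10.601617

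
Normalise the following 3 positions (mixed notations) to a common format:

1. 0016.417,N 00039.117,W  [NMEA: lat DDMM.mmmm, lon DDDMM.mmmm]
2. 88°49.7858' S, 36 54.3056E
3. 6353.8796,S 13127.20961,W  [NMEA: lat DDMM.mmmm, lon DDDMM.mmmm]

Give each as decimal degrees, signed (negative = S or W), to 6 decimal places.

Point 1:
  φ: degrees = first 2 digits = 0, minutes = 16.417; 0 + 16.417/60 = 0.2736167
  N → positive
  Lon: degrees = first 3 digits = 0, minutes = 39.117; 0 + 39.117/60 = 0.6519500
  W ⇒ negate
Point 2:
  φ: 88 + 49.7858/60 = 88.8297633
  S → negative
  λ: 36 + 54.3056/60 = 36.9050933
  E → positive
Point 3:
  φ: split at 2 digits → 63° and 53.8796′; 63 + 53.8796/60 = 63.8979933
  S ⇒ negate
  Lon: degrees = first 3 digits = 131, minutes = 27.20961; 131 + 27.20961/60 = 131.4534935
  W → negative

1. 0.273617, -0.651950
2. -88.829763, 36.905093
3. -63.897993, -131.453494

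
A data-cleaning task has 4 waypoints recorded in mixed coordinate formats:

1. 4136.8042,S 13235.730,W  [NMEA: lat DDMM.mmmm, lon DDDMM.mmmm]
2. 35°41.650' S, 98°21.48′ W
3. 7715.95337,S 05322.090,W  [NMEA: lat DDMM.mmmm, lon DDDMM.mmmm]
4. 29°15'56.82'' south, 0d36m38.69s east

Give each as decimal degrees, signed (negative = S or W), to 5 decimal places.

1. -41.61340, -132.59550
2. -35.69417, -98.35800
3. -77.26589, -53.36817
4. -29.26578, 0.61075

Point 1:
  Latitude: split at 2 digits → 41° and 36.8042′; 41 + 36.8042/60 = 41.613403
  S ⇒ negate
  λ: split at 3 digits → 132° and 35.73′; 132 + 35.73/60 = 132.595500
  W ⇒ negate
Point 2:
  φ: 41.65′ = 0.694167°; total 35.694167
  S ⇒ negate
  Longitude: 21.48′ = 0.358000°; total 98.358000
  W → negative
Point 3:
  Latitude: degrees = first 2 digits = 77, minutes = 15.95337; 77 + 15.95337/60 = 77.265890
  S → negative
  Longitude: split at 3 digits → 053° and 22.09′; 53 + 22.09/60 = 53.368167
  W ⇒ negate
Point 4:
  Latitude: 29° + 15/60 + 56.82/3600 = 29 + 0.250000 + 0.015783 = 29.265783
  S → negative
  λ: 36′ + 38.69″ = 36.64483′; 0 + 36.64483/60 = 0.610747
  E → positive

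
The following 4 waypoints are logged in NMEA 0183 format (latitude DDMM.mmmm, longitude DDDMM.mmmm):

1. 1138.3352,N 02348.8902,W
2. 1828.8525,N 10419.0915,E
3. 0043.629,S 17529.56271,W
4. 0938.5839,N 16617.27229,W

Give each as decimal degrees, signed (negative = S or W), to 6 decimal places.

1. 11.638920, -23.814837
2. 18.480875, 104.318192
3. -0.727150, -175.492712
4. 9.643065, -166.287872

Point 1:
  φ: degrees = first 2 digits = 11, minutes = 38.3352; 11 + 38.3352/60 = 11.6389200
  N ⇒ keep positive
  Lon: degrees = first 3 digits = 23, minutes = 48.8902; 23 + 48.8902/60 = 23.8148367
  W → negative
Point 2:
  Latitude: degrees = first 2 digits = 18, minutes = 28.8525; 18 + 28.8525/60 = 18.4808750
  N ⇒ keep positive
  Longitude: degrees = first 3 digits = 104, minutes = 19.0915; 104 + 19.0915/60 = 104.3181917
  E ⇒ keep positive
Point 3:
  φ: split at 2 digits → 00° and 43.629′; 0 + 43.629/60 = 0.7271500
  S → negative
  Longitude: split at 3 digits → 175° and 29.56271′; 175 + 29.56271/60 = 175.4927118
  W ⇒ negate
Point 4:
  Lat: split at 2 digits → 09° and 38.5839′; 9 + 38.5839/60 = 9.6430650
  N ⇒ keep positive
  Longitude: split at 3 digits → 166° and 17.27229′; 166 + 17.27229/60 = 166.2878715
  hemisphere W, so the sign is −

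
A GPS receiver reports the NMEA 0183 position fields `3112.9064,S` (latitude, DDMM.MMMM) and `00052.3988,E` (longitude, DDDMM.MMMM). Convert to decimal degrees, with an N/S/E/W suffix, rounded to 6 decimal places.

Lat: degrees = first 2 digits = 31, minutes = 12.9064; 31 + 12.9064/60 = 31.2151067
Lon: split at 3 digits → 000° and 52.3988′; 0 + 52.3988/60 = 0.8733133

31.215107° S, 0.873313° E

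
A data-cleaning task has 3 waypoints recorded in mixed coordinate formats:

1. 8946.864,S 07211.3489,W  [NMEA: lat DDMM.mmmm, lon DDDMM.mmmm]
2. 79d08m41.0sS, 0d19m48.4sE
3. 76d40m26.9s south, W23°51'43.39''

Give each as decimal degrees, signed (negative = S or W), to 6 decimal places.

1. -89.781067, -72.189148
2. -79.144722, 0.330111
3. -76.674139, -23.862053

Point 1:
  Latitude: split at 2 digits → 89° and 46.864′; 89 + 46.864/60 = 89.7810667
  S → negative
  Longitude: split at 3 digits → 072° and 11.3489′; 72 + 11.3489/60 = 72.1891483
  W → negative
Point 2:
  φ: 79° + 8/60 + 41/3600 = 79 + 0.133333 + 0.011389 = 79.1447222
  S ⇒ negate
  Lon: 19′ + 48.4″ = 19.80667′; 0 + 19.80667/60 = 0.3301111
  E → positive
Point 3:
  Latitude: 76° + 40/60 + 26.9/3600 = 76 + 0.666667 + 0.007472 = 76.6741389
  S ⇒ negate
  Lon: 23° + 51/60 + 43.39/3600 = 23 + 0.850000 + 0.012053 = 23.8620528
  hemisphere W, so the sign is −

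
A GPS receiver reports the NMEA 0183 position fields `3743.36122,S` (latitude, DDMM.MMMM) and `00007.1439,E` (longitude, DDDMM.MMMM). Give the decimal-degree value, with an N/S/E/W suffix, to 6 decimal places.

37.722687° S, 0.119065° E

Latitude: degrees = first 2 digits = 37, minutes = 43.36122; 37 + 43.36122/60 = 37.7226870
Lon: degrees = first 3 digits = 0, minutes = 7.1439; 0 + 7.1439/60 = 0.1190650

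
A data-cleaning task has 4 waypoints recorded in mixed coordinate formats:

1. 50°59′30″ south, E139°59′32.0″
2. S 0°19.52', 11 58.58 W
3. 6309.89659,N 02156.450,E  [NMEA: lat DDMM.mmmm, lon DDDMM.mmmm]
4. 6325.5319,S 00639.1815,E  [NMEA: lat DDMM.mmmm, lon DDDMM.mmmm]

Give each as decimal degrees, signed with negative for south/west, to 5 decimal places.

Point 1:
  Latitude: 59′ + 30″ = 59.50000′; 50 + 59.50000/60 = 50.991667
  S ⇒ negate
  λ: 59′ + 32″ = 59.53333′; 139 + 59.53333/60 = 139.992222
  E → positive
Point 2:
  Latitude: 19.52′ = 0.325333°; total 0.325333
  hemisphere S, so the sign is −
  Lon: 58.58′ = 0.976333°; total 11.976333
  W → negative
Point 3:
  Lat: degrees = first 2 digits = 63, minutes = 9.89659; 63 + 9.89659/60 = 63.164943
  N → positive
  λ: degrees = first 3 digits = 21, minutes = 56.45; 21 + 56.45/60 = 21.940833
  E → positive
Point 4:
  Lat: split at 2 digits → 63° and 25.5319′; 63 + 25.5319/60 = 63.425532
  hemisphere S, so the sign is −
  Longitude: degrees = first 3 digits = 6, minutes = 39.1815; 6 + 39.1815/60 = 6.653025
  E → positive

1. -50.99167, 139.99222
2. -0.32533, -11.97633
3. 63.16494, 21.94083
4. -63.42553, 6.65303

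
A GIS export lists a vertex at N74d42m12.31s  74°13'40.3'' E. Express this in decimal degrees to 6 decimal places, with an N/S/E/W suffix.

74.703419° N, 74.227861° E

Lat: 42′ + 12.31″ = 42.20517′; 74 + 42.20517/60 = 74.7034194
λ: 74 + 13/60 + 40.3/3600 = 74.2278611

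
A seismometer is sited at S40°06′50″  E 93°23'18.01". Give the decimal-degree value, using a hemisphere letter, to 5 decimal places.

40.11389° S, 93.38834° E

Lat: 40 + 6/60 + 50/3600 = 40.113889
Longitude: 93 + 23/60 + 18.01/3600 = 93.388336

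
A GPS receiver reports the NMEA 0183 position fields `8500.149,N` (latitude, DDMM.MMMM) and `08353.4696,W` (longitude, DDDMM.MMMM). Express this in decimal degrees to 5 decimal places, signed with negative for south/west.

85.00248, -83.89116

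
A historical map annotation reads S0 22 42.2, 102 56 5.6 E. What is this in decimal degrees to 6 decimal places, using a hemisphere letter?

Latitude: 0° + 22/60 + 42.2/3600 = 0 + 0.366667 + 0.011722 = 0.3783889
Longitude: 102° + 56/60 + 5.6/3600 = 102 + 0.933333 + 0.001556 = 102.9348889

0.378389° S, 102.934889° E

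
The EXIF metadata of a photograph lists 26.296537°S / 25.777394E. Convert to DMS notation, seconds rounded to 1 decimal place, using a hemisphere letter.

26°17′47.5″ S, 25°46′38.6″ E

Lat: whole degrees 26; 17.79222′ → 17′ and 47.533″
λ: whole degrees 25; 46.64364′ → 46′ and 38.618″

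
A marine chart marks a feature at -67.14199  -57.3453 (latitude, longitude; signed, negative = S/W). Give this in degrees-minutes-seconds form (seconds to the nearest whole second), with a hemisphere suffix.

Latitude is negative → S; |value| = 67.141990
φ: 0.141990 × 60 = 8.51940′ → 8′, remainder × 60 = 31.16″
Longitude is negative → W; |value| = 57.345300
λ: whole degrees 57; 20.71800′ → 20′ and 43.08″

67°08′31″ S, 57°20′43″ W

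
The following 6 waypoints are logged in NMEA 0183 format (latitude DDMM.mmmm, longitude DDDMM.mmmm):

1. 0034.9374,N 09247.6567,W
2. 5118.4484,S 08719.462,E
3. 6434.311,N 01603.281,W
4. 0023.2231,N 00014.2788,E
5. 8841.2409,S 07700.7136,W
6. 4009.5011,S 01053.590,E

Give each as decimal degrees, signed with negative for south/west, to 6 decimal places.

1. 0.582290, -92.794278
2. -51.307473, 87.324367
3. 64.571850, -16.054683
4. 0.387052, 0.237980
5. -88.687348, -77.011893
6. -40.158352, 10.893167

Point 1:
  φ: split at 2 digits → 00° and 34.9374′; 0 + 34.9374/60 = 0.5822900
  N → positive
  Longitude: split at 3 digits → 092° and 47.6567′; 92 + 47.6567/60 = 92.7942783
  W → negative
Point 2:
  Latitude: split at 2 digits → 51° and 18.4484′; 51 + 18.4484/60 = 51.3074733
  hemisphere S, so the sign is −
  Lon: degrees = first 3 digits = 87, minutes = 19.462; 87 + 19.462/60 = 87.3243667
  E → positive
Point 3:
  φ: split at 2 digits → 64° and 34.311′; 64 + 34.311/60 = 64.5718500
  N → positive
  Lon: degrees = first 3 digits = 16, minutes = 3.281; 16 + 3.281/60 = 16.0546833
  W ⇒ negate
Point 4:
  Lat: degrees = first 2 digits = 0, minutes = 23.2231; 0 + 23.2231/60 = 0.3870517
  N ⇒ keep positive
  Lon: degrees = first 3 digits = 0, minutes = 14.2788; 0 + 14.2788/60 = 0.2379800
  E ⇒ keep positive
Point 5:
  Latitude: split at 2 digits → 88° and 41.2409′; 88 + 41.2409/60 = 88.6873483
  hemisphere S, so the sign is −
  Lon: split at 3 digits → 077° and 0.7136′; 77 + 0.7136/60 = 77.0118933
  W ⇒ negate
Point 6:
  Latitude: degrees = first 2 digits = 40, minutes = 9.5011; 40 + 9.5011/60 = 40.1583517
  S ⇒ negate
  Lon: split at 3 digits → 010° and 53.59′; 10 + 53.59/60 = 10.8931667
  E ⇒ keep positive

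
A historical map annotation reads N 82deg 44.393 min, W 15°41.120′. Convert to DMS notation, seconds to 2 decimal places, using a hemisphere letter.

82°44′23.58″ N, 15°41′7.20″ W

Latitude: 44.39300′ → 44′ and 0.39300 × 60 = 23.5800″
λ: fractional minutes 0.12000 × 60 = 7.2000″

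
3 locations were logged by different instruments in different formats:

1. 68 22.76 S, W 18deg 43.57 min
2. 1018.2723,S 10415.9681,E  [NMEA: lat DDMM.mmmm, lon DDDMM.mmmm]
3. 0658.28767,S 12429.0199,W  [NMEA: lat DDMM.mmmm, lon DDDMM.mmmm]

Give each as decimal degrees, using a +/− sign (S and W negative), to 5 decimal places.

1. -68.37933, -18.72617
2. -10.30454, 104.26614
3. -6.97146, -124.48367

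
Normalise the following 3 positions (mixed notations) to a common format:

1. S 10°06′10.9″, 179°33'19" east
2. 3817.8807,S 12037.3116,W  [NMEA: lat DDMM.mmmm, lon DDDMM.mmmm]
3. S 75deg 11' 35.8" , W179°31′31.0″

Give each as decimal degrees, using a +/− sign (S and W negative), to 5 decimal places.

Point 1:
  Latitude: 6′ + 10.9″ = 6.18167′; 10 + 6.18167/60 = 10.103028
  hemisphere S, so the sign is −
  Longitude: 33′ + 19″ = 33.31667′; 179 + 33.31667/60 = 179.555278
  E ⇒ keep positive
Point 2:
  Latitude: split at 2 digits → 38° and 17.8807′; 38 + 17.8807/60 = 38.298012
  S ⇒ negate
  λ: degrees = first 3 digits = 120, minutes = 37.3116; 120 + 37.3116/60 = 120.621860
  hemisphere W, so the sign is −
Point 3:
  Lat: 75 + 11/60 + 35.8/3600 = 75.193278
  S → negative
  λ: 31′ + 31″ = 31.51667′; 179 + 31.51667/60 = 179.525278
  hemisphere W, so the sign is −

1. -10.10303, 179.55528
2. -38.29801, -120.62186
3. -75.19328, -179.52528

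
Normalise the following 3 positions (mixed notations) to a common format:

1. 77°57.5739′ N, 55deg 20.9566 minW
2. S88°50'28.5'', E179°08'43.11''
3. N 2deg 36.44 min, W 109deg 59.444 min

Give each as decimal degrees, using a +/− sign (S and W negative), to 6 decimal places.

Point 1:
  Latitude: 77 + 57.5739/60 = 77.9595650
  N ⇒ keep positive
  Lon: 20.9566′ = 0.349277°; total 55.3492767
  W ⇒ negate
Point 2:
  φ: 88 + 50/60 + 28.5/3600 = 88.8412500
  S ⇒ negate
  Lon: 179 + 8/60 + 43.11/3600 = 179.1453083
  E ⇒ keep positive
Point 3:
  Lat: 36.44′ = 0.607333°; total 2.6073333
  N ⇒ keep positive
  Longitude: 109 + 59.444/60 = 109.9907333
  W → negative

1. 77.959565, -55.349277
2. -88.841250, 179.145308
3. 2.607333, -109.990733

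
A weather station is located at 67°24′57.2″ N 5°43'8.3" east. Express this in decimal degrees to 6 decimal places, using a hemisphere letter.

67.415889° N, 5.718972° E

φ: 67° + 24/60 + 57.2/3600 = 67 + 0.400000 + 0.015889 = 67.4158889
Lon: 5° + 43/60 + 8.3/3600 = 5 + 0.716667 + 0.002306 = 5.7189722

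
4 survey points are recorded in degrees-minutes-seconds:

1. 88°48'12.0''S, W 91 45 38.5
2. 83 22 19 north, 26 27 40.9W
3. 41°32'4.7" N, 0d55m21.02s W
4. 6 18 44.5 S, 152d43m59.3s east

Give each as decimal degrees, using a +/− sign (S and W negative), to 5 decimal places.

1. -88.80333, -91.76069
2. 83.37194, -26.46136
3. 41.53464, -0.92251
4. -6.31236, 152.73314

Point 1:
  φ: 48′ + 12″ = 48.20000′; 88 + 48.20000/60 = 88.803333
  S → negative
  Lon: 91° + 45/60 + 38.5/3600 = 91 + 0.750000 + 0.010694 = 91.760694
  W → negative
Point 2:
  Lat: 83 + 22/60 + 19/3600 = 83.371944
  N ⇒ keep positive
  λ: 27′ + 40.9″ = 27.68167′; 26 + 27.68167/60 = 26.461361
  hemisphere W, so the sign is −
Point 3:
  Lat: 41° + 32/60 + 4.7/3600 = 41 + 0.533333 + 0.001306 = 41.534639
  N → positive
  Longitude: 0° + 55/60 + 21.02/3600 = 0 + 0.916667 + 0.005839 = 0.922506
  hemisphere W, so the sign is −
Point 4:
  φ: 6 + 18/60 + 44.5/3600 = 6.312361
  hemisphere S, so the sign is −
  λ: 152 + 43/60 + 59.3/3600 = 152.733139
  E ⇒ keep positive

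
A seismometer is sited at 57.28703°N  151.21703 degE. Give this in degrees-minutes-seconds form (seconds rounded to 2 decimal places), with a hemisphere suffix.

57°17′13.31″ N, 151°13′1.31″ E

φ: whole degrees 57; 17.22180′ → 17′ and 13.3080″
Lon: 0.217030 × 60 = 13.02180′ → 13′, remainder × 60 = 1.3080″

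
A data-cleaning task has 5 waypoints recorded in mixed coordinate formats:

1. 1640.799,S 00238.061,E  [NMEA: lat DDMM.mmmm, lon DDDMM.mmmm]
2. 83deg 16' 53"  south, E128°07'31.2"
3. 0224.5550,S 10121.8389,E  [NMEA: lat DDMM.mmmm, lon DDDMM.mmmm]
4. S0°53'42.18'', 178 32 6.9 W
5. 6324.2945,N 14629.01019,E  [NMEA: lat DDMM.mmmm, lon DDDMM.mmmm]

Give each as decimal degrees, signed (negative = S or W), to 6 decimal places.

Point 1:
  φ: degrees = first 2 digits = 16, minutes = 40.799; 16 + 40.799/60 = 16.6799833
  hemisphere S, so the sign is −
  Longitude: split at 3 digits → 002° and 38.061′; 2 + 38.061/60 = 2.6343500
  E → positive
Point 2:
  Lat: 16′ + 53″ = 16.88333′; 83 + 16.88333/60 = 83.2813889
  hemisphere S, so the sign is −
  Lon: 128° + 7/60 + 31.2/3600 = 128 + 0.116667 + 0.008667 = 128.1253333
  E ⇒ keep positive
Point 3:
  Latitude: degrees = first 2 digits = 2, minutes = 24.555; 2 + 24.555/60 = 2.4092500
  S → negative
  Longitude: degrees = first 3 digits = 101, minutes = 21.8389; 101 + 21.8389/60 = 101.3639817
  E ⇒ keep positive
Point 4:
  Lat: 0° + 53/60 + 42.18/3600 = 0 + 0.883333 + 0.011717 = 0.8950500
  S ⇒ negate
  Lon: 178 + 32/60 + 6.9/3600 = 178.5352500
  hemisphere W, so the sign is −
Point 5:
  Latitude: degrees = first 2 digits = 63, minutes = 24.2945; 63 + 24.2945/60 = 63.4049083
  N ⇒ keep positive
  λ: split at 3 digits → 146° and 29.01019′; 146 + 29.01019/60 = 146.4835032
  E ⇒ keep positive

1. -16.679983, 2.634350
2. -83.281389, 128.125333
3. -2.409250, 101.363982
4. -0.895050, -178.535250
5. 63.404908, 146.483503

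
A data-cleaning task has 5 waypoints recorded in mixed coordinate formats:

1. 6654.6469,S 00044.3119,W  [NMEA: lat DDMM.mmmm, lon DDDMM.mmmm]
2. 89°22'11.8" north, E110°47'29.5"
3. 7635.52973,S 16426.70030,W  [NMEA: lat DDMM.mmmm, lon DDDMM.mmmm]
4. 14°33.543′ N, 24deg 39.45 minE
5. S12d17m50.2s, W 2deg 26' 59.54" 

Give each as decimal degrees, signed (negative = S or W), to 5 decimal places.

1. -66.91078, -0.73853
2. 89.36994, 110.79153
3. -76.59216, -164.44501
4. 14.55905, 24.65750
5. -12.29728, -2.44987

Point 1:
  Lat: split at 2 digits → 66° and 54.6469′; 66 + 54.6469/60 = 66.910782
  hemisphere S, so the sign is −
  Longitude: degrees = first 3 digits = 0, minutes = 44.3119; 0 + 44.3119/60 = 0.738532
  hemisphere W, so the sign is −
Point 2:
  Latitude: 89 + 22/60 + 11.8/3600 = 89.369944
  N ⇒ keep positive
  Longitude: 110 + 47/60 + 29.5/3600 = 110.791528
  E → positive
Point 3:
  Latitude: split at 2 digits → 76° and 35.52973′; 76 + 35.52973/60 = 76.592162
  hemisphere S, so the sign is −
  Lon: split at 3 digits → 164° and 26.7003′; 164 + 26.7003/60 = 164.445005
  W ⇒ negate
Point 4:
  Latitude: 14 + 33.543/60 = 14.559050
  N → positive
  λ: 39.45′ = 0.657500°; total 24.657500
  E → positive
Point 5:
  Latitude: 12 + 17/60 + 50.2/3600 = 12.297278
  hemisphere S, so the sign is −
  λ: 2 + 26/60 + 59.54/3600 = 2.449872
  W ⇒ negate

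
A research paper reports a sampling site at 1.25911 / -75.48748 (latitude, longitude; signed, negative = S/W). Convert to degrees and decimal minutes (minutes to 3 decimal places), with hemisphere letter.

1° 15.547′ N, 75° 29.249′ W

Latitude: 1° + 0.259110 × 60 = 1° 15.54660′
Longitude is negative → W; |value| = 75.487480
Longitude: minutes = (75.487480 − 75) × 60 = 29.24880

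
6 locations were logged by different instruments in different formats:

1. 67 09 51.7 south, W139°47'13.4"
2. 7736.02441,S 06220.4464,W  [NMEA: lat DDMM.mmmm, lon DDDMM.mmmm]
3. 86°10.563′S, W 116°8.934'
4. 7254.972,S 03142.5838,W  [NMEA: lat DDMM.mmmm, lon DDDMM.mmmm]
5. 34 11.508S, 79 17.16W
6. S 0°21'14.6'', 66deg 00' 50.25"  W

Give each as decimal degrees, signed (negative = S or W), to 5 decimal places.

1. -67.16436, -139.78706
2. -77.60041, -62.34077
3. -86.17605, -116.14890
4. -72.91620, -31.70973
5. -34.19180, -79.28600
6. -0.35406, -66.01396

Point 1:
  Lat: 67° + 9/60 + 51.7/3600 = 67 + 0.150000 + 0.014361 = 67.164361
  hemisphere S, so the sign is −
  λ: 139° + 47/60 + 13.4/3600 = 139 + 0.783333 + 0.003722 = 139.787056
  W → negative
Point 2:
  Lat: degrees = first 2 digits = 77, minutes = 36.02441; 77 + 36.02441/60 = 77.600407
  hemisphere S, so the sign is −
  Longitude: degrees = first 3 digits = 62, minutes = 20.4464; 62 + 20.4464/60 = 62.340773
  W ⇒ negate
Point 3:
  Latitude: 86 + 10.563/60 = 86.176050
  hemisphere S, so the sign is −
  λ: 116 + 8.934/60 = 116.148900
  W ⇒ negate
Point 4:
  Latitude: split at 2 digits → 72° and 54.972′; 72 + 54.972/60 = 72.916200
  hemisphere S, so the sign is −
  λ: split at 3 digits → 031° and 42.5838′; 31 + 42.5838/60 = 31.709730
  W → negative
Point 5:
  Latitude: 11.508′ = 0.191800°; total 34.191800
  hemisphere S, so the sign is −
  λ: 17.16′ = 0.286000°; total 79.286000
  hemisphere W, so the sign is −
Point 6:
  Latitude: 0 + 21/60 + 14.6/3600 = 0.354056
  hemisphere S, so the sign is −
  λ: 66 + 0/60 + 50.25/3600 = 66.013958
  hemisphere W, so the sign is −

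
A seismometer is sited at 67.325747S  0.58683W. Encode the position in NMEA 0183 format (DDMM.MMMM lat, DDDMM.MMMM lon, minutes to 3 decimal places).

6719.545,S / 00035.210,W

Lat: minutes = (67.325747 − 67) × 60 = 19.54482
Longitude: 0° + 0.586830 × 60 = 0° 35.20980′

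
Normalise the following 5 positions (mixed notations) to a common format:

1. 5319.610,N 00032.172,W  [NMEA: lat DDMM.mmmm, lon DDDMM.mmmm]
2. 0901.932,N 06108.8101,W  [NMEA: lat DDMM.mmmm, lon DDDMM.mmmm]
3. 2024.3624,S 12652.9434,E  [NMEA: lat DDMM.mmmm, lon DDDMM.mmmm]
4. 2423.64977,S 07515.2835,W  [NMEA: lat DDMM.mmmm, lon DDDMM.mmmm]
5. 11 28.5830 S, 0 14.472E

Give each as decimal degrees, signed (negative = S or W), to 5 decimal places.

Point 1:
  Latitude: degrees = first 2 digits = 53, minutes = 19.61; 53 + 19.61/60 = 53.326833
  N ⇒ keep positive
  Lon: degrees = first 3 digits = 0, minutes = 32.172; 0 + 32.172/60 = 0.536200
  hemisphere W, so the sign is −
Point 2:
  Latitude: split at 2 digits → 09° and 1.932′; 9 + 1.932/60 = 9.032200
  N → positive
  Longitude: degrees = first 3 digits = 61, minutes = 8.8101; 61 + 8.8101/60 = 61.146835
  hemisphere W, so the sign is −
Point 3:
  φ: degrees = first 2 digits = 20, minutes = 24.3624; 20 + 24.3624/60 = 20.406040
  S → negative
  Longitude: split at 3 digits → 126° and 52.9434′; 126 + 52.9434/60 = 126.882390
  E → positive
Point 4:
  φ: degrees = first 2 digits = 24, minutes = 23.64977; 24 + 23.64977/60 = 24.394163
  S → negative
  Longitude: split at 3 digits → 075° and 15.2835′; 75 + 15.2835/60 = 75.254725
  W → negative
Point 5:
  φ: 11 + 28.583/60 = 11.476383
  S → negative
  λ: 14.472′ = 0.241200°; total 0.241200
  E ⇒ keep positive

1. 53.32683, -0.53620
2. 9.03220, -61.14684
3. -20.40604, 126.88239
4. -24.39416, -75.25473
5. -11.47638, 0.24120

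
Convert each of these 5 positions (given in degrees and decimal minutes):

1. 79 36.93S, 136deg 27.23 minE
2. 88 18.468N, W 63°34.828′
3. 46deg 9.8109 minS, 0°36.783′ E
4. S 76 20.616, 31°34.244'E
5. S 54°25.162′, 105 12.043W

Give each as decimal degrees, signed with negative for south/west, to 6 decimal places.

1. -79.615500, 136.453833
2. 88.307800, -63.580467
3. -46.163515, 0.613050
4. -76.343600, 31.570733
5. -54.419367, -105.200717

Point 1:
  φ: 79 + 36.93/60 = 79.6155000
  hemisphere S, so the sign is −
  Longitude: 136 + 27.23/60 = 136.4538333
  E → positive
Point 2:
  φ: 88 + 18.468/60 = 88.3078000
  N ⇒ keep positive
  Lon: 34.828′ = 0.580467°; total 63.5804667
  W ⇒ negate
Point 3:
  Lat: 46 + 9.8109/60 = 46.1635150
  S → negative
  λ: 0 + 36.783/60 = 0.6130500
  E ⇒ keep positive
Point 4:
  Latitude: 76 + 20.616/60 = 76.3436000
  S → negative
  Longitude: 34.244′ = 0.570733°; total 31.5707333
  E ⇒ keep positive
Point 5:
  Latitude: 54 + 25.162/60 = 54.4193667
  S → negative
  Lon: 12.043′ = 0.200717°; total 105.2007167
  W ⇒ negate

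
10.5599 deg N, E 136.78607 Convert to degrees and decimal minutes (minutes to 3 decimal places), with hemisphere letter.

10° 33.594′ N, 136° 47.164′ E

Latitude: fractional part 0.559900 → 33.59400 minutes
Longitude: 136° + 0.786070 × 60 = 136° 47.16420′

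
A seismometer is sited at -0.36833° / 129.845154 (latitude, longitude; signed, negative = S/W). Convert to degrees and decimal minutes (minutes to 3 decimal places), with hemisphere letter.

0° 22.100′ S, 129° 50.709′ E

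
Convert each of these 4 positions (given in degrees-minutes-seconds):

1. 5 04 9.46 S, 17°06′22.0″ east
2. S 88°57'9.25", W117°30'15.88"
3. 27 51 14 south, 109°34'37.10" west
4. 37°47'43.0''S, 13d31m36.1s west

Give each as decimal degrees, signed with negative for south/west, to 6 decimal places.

Point 1:
  Latitude: 4′ + 9.46″ = 4.15767′; 5 + 4.15767/60 = 5.0692944
  S → negative
  λ: 6′ + 22″ = 6.36667′; 17 + 6.36667/60 = 17.1061111
  E ⇒ keep positive
Point 2:
  φ: 88 + 57/60 + 9.25/3600 = 88.9525694
  hemisphere S, so the sign is −
  Lon: 117° + 30/60 + 15.88/3600 = 117 + 0.500000 + 0.004411 = 117.5044111
  W → negative
Point 3:
  Latitude: 27° + 51/60 + 14/3600 = 27 + 0.850000 + 0.003889 = 27.8538889
  S → negative
  λ: 109° + 34/60 + 37.1/3600 = 109 + 0.566667 + 0.010306 = 109.5769722
  W ⇒ negate
Point 4:
  φ: 47′ + 43″ = 47.71667′; 37 + 47.71667/60 = 37.7952778
  hemisphere S, so the sign is −
  Longitude: 13° + 31/60 + 36.1/3600 = 13 + 0.516667 + 0.010028 = 13.5266944
  hemisphere W, so the sign is −

1. -5.069294, 17.106111
2. -88.952569, -117.504411
3. -27.853889, -109.576972
4. -37.795278, -13.526694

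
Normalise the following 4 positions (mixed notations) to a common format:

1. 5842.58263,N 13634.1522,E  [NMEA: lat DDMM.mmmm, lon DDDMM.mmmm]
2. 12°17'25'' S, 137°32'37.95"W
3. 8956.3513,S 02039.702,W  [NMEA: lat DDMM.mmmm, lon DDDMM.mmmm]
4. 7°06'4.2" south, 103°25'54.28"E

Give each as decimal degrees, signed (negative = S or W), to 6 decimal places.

Point 1:
  Lat: degrees = first 2 digits = 58, minutes = 42.58263; 58 + 42.58263/60 = 58.7097105
  N → positive
  λ: split at 3 digits → 136° and 34.1522′; 136 + 34.1522/60 = 136.5692033
  E ⇒ keep positive
Point 2:
  Lat: 12° + 17/60 + 25/3600 = 12 + 0.283333 + 0.006944 = 12.2902778
  S → negative
  λ: 32′ + 37.95″ = 32.63250′; 137 + 32.63250/60 = 137.5438750
  W ⇒ negate
Point 3:
  Latitude: degrees = first 2 digits = 89, minutes = 56.3513; 89 + 56.3513/60 = 89.9391883
  hemisphere S, so the sign is −
  λ: degrees = first 3 digits = 20, minutes = 39.702; 20 + 39.702/60 = 20.6617000
  W → negative
Point 4:
  Lat: 6′ + 4.2″ = 6.07000′; 7 + 6.07000/60 = 7.1011667
  hemisphere S, so the sign is −
  λ: 103 + 25/60 + 54.28/3600 = 103.4317444
  E → positive

1. 58.709711, 136.569203
2. -12.290278, -137.543875
3. -89.939188, -20.661700
4. -7.101167, 103.431744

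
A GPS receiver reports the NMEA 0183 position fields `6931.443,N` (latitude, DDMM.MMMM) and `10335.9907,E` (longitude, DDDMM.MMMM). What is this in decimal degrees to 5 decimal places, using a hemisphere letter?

φ: degrees = first 2 digits = 69, minutes = 31.443; 69 + 31.443/60 = 69.524050
Lon: degrees = first 3 digits = 103, minutes = 35.9907; 103 + 35.9907/60 = 103.599845

69.52405° N, 103.59985° E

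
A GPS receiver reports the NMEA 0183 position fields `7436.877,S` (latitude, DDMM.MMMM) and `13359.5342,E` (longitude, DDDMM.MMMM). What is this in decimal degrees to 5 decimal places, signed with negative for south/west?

φ: split at 2 digits → 74° and 36.877′; 74 + 36.877/60 = 74.614617
hemisphere S, so the sign is −
λ: split at 3 digits → 133° and 59.5342′; 133 + 59.5342/60 = 133.992237
E ⇒ keep positive

-74.61462, 133.99224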